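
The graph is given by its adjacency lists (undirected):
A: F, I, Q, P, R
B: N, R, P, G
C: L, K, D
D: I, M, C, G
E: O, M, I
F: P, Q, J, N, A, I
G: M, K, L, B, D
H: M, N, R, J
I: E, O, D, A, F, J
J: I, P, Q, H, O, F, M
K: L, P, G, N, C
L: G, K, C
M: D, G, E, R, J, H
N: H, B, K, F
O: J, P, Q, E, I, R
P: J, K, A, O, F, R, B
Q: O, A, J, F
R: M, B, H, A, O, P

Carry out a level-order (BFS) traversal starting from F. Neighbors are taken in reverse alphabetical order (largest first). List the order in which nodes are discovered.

F → Q → P → N → J → I → A → O → R → K → B → H → M → E → D → L → G → C

Visit F; enqueue Q, P, N, J, I, A → queue [Q, P, N, J, I, A]
Visit Q; enqueue O → queue [P, N, J, I, A, O]
Visit P; enqueue R, K, B → queue [N, J, I, A, O, R, K, B]
Visit N; enqueue H → queue [J, I, A, O, R, K, B, H]
Visit J; enqueue M → queue [I, A, O, R, K, B, H, M]
Visit I; enqueue E, D → queue [A, O, R, K, B, H, M, E, D]
Visit A → queue [O, R, K, B, H, M, E, D]
Visit O → queue [R, K, B, H, M, E, D]
Visit R → queue [K, B, H, M, E, D]
Visit K; enqueue L, G, C → queue [B, H, M, E, D, L, G, C]
Visit B → queue [H, M, E, D, L, G, C]
Visit H → queue [M, E, D, L, G, C]
Visit M → queue [E, D, L, G, C]
Visit E → queue [D, L, G, C]
Visit D → queue [L, G, C]
Visit L → queue [G, C]
Visit G → queue [C]
Visit C → queue []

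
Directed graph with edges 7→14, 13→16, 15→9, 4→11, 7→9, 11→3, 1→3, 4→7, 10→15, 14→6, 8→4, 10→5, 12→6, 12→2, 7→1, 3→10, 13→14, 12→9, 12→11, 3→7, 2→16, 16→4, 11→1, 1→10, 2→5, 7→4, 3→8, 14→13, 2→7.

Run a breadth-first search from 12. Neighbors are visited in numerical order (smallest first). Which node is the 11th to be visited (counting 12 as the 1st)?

4

Visit 12; enqueue 2, 6, 9, 11 → queue [2, 6, 9, 11]
Visit 2; enqueue 5, 7, 16 → queue [6, 9, 11, 5, 7, 16]
Visit 6 → queue [9, 11, 5, 7, 16]
Visit 9 → queue [11, 5, 7, 16]
Visit 11; enqueue 1, 3 → queue [5, 7, 16, 1, 3]
Visit 5 → queue [7, 16, 1, 3]
Visit 7; enqueue 4, 14 → queue [16, 1, 3, 4, 14]
Visit 16 → queue [1, 3, 4, 14]
Visit 1; enqueue 10 → queue [3, 4, 14, 10]
Visit 3; enqueue 8 → queue [4, 14, 10, 8]
Visit 4 → queue [14, 10, 8]
Visit 14; enqueue 13 → queue [10, 8, 13]
Visit 10; enqueue 15 → queue [8, 13, 15]
Visit 8 → queue [13, 15]
Visit 13 → queue [15]
Visit 15 → queue []

Visit order: 12, 2, 6, 9, 11, 5, 7, 16, 1, 3, 4, 14, 10, 8, 13, 15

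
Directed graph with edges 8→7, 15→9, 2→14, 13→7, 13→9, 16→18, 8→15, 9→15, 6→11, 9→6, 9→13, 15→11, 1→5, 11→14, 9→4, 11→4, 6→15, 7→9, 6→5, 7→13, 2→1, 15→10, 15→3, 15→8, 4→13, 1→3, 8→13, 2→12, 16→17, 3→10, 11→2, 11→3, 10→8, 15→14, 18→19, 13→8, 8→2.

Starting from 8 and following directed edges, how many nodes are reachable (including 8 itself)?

15

BFS from 8 visits: 8, 15, 13, 7, 2, 14, 11, 10, 9, 3, 12, 1, 4, 6, 5
Reachable nodes: 15 of 19 total.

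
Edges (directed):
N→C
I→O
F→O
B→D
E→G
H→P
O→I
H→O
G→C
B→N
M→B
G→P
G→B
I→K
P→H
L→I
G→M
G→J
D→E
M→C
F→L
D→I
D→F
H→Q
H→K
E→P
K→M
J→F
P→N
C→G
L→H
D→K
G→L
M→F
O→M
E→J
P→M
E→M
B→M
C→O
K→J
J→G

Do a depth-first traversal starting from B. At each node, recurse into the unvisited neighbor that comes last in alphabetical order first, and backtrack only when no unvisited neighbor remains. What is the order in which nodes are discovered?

Visit B
B → N
N → C
C → O
O → M
M → F
F → L
L → I
I → K
K → J
J → G
G → P
P → H
H → Q
B → D
D → E

B, N, C, O, M, F, L, I, K, J, G, P, H, Q, D, E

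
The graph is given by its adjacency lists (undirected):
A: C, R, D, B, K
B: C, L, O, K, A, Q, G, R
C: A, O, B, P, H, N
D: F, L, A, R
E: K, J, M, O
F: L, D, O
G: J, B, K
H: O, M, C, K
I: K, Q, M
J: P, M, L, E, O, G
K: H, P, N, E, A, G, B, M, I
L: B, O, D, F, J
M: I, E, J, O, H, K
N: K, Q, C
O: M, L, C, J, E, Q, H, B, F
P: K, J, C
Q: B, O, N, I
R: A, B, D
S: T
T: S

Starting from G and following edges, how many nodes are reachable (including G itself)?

BFS from G visits: G, J, B, K, P, M, L, E, O, C, A, Q, R, H, N, I, D, F
Reachable nodes: 18 of 20 total.

18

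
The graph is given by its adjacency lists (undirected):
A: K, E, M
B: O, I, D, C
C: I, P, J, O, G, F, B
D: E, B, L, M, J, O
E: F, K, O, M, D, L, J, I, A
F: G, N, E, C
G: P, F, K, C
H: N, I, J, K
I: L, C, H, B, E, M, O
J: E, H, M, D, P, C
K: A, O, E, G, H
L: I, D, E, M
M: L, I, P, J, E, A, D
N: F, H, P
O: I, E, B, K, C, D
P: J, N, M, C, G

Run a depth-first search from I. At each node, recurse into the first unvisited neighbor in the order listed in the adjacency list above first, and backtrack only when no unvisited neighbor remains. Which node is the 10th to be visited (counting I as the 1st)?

Visit I
I → L
L → D
D → E
E → F
F → G
G → P
P → J
J → H
H → N
H → K
K → A
A → M
K → O
O → B
B → C

Visit order: I, L, D, E, F, G, P, J, H, N, K, A, M, O, B, C

N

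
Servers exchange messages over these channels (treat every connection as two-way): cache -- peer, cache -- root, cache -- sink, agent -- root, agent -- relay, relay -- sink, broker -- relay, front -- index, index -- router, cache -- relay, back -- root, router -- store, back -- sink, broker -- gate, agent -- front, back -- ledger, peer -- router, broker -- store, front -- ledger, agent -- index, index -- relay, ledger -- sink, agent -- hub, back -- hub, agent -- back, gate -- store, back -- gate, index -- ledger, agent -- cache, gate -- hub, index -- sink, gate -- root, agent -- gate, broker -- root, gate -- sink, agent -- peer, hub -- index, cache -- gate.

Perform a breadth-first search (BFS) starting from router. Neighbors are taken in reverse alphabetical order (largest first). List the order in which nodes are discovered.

router store peer index gate broker cache agent sink relay ledger hub front root back

Visit router; enqueue store, peer, index → queue [store, peer, index]
Visit store; enqueue gate, broker → queue [peer, index, gate, broker]
Visit peer; enqueue cache, agent → queue [index, gate, broker, cache, agent]
Visit index; enqueue sink, relay, ledger, hub, front → queue [gate, broker, cache, agent, sink, relay, ledger, hub, front]
Visit gate; enqueue root, back → queue [broker, cache, agent, sink, relay, ledger, hub, front, root, back]
Visit broker → queue [cache, agent, sink, relay, ledger, hub, front, root, back]
Visit cache → queue [agent, sink, relay, ledger, hub, front, root, back]
Visit agent → queue [sink, relay, ledger, hub, front, root, back]
Visit sink → queue [relay, ledger, hub, front, root, back]
Visit relay → queue [ledger, hub, front, root, back]
Visit ledger → queue [hub, front, root, back]
Visit hub → queue [front, root, back]
Visit front → queue [root, back]
Visit root → queue [back]
Visit back → queue []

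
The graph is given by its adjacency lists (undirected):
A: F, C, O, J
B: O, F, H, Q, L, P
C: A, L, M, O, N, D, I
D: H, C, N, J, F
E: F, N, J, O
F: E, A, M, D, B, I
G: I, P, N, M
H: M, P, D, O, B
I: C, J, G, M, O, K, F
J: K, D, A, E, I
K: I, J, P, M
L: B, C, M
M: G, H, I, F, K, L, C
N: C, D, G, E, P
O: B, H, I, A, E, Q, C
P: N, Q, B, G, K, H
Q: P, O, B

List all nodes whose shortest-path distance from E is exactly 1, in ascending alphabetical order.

F, J, N, O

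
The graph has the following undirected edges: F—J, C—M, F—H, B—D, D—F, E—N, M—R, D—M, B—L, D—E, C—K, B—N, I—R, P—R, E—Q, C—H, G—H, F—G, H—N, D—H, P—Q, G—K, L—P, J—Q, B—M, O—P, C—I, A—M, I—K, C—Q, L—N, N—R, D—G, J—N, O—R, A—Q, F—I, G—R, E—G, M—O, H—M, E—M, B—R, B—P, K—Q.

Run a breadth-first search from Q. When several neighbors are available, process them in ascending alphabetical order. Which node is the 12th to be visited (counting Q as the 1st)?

Visit Q; enqueue A, C, E, J, K, P → queue [A, C, E, J, K, P]
Visit A; enqueue M → queue [C, E, J, K, P, M]
Visit C; enqueue H, I → queue [E, J, K, P, M, H, I]
Visit E; enqueue D, G, N → queue [J, K, P, M, H, I, D, G, N]
Visit J; enqueue F → queue [K, P, M, H, I, D, G, N, F]
Visit K → queue [P, M, H, I, D, G, N, F]
Visit P; enqueue B, L, O, R → queue [M, H, I, D, G, N, F, B, L, O, R]
Visit M → queue [H, I, D, G, N, F, B, L, O, R]
Visit H → queue [I, D, G, N, F, B, L, O, R]
Visit I → queue [D, G, N, F, B, L, O, R]
Visit D → queue [G, N, F, B, L, O, R]
Visit G → queue [N, F, B, L, O, R]
Visit N → queue [F, B, L, O, R]
Visit F → queue [B, L, O, R]
Visit B → queue [L, O, R]
Visit L → queue [O, R]
Visit O → queue [R]
Visit R → queue []

Visit order: Q, A, C, E, J, K, P, M, H, I, D, G, N, F, B, L, O, R

G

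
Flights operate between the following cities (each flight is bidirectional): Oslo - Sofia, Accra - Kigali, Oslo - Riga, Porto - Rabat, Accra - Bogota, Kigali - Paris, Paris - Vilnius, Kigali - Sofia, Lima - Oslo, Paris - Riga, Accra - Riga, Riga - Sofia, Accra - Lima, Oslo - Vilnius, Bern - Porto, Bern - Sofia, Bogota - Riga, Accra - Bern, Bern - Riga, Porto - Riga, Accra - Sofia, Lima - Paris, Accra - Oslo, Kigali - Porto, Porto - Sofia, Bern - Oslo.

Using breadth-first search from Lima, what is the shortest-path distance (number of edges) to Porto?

Level 0: Lima
Level 1: Accra, Oslo, Paris
Level 2: Bern, Bogota, Kigali, Riga, Sofia, Vilnius
Level 3: Porto
Level 4: Rabat
Porto first appears at level 3.

3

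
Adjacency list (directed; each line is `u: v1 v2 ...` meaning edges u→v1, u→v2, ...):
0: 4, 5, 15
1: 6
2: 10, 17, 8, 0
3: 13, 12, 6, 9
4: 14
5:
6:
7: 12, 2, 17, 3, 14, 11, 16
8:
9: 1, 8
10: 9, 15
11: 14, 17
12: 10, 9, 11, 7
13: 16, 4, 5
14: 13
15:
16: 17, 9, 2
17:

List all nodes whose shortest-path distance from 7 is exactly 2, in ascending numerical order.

0, 6, 8, 9, 10, 13

Level 0: 7
Level 1: 2, 3, 11, 12, 14, 16, 17
Level 2: 0, 6, 8, 9, 10, 13
Level 3: 1, 4, 5, 15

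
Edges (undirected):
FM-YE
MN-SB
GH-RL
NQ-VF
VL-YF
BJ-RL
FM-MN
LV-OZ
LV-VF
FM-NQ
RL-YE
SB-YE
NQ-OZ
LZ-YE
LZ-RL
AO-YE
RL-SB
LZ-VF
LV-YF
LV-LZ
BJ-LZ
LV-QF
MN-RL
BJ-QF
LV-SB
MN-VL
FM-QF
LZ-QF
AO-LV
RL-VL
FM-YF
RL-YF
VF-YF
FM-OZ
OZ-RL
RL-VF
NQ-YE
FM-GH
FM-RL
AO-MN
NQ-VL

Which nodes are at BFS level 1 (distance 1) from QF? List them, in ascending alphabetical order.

BJ, FM, LV, LZ

Level 0: QF
Level 1: BJ, FM, LV, LZ
Level 2: AO, GH, MN, NQ, OZ, RL, SB, VF, YE, YF
Level 3: VL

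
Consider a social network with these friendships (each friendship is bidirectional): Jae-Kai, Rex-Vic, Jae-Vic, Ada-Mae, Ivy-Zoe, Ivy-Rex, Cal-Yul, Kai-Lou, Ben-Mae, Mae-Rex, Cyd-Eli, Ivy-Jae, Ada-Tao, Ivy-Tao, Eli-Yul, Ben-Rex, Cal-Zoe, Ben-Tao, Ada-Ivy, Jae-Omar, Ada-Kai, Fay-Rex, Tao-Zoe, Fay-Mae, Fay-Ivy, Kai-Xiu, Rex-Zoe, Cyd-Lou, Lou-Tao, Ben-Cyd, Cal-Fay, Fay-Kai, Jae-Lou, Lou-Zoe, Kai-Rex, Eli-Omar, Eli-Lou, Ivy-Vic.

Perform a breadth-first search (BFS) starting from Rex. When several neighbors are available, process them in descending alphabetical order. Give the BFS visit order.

Visit Rex; enqueue Zoe, Vic, Mae, Kai, Ivy, Fay, Ben → queue [Zoe, Vic, Mae, Kai, Ivy, Fay, Ben]
Visit Zoe; enqueue Tao, Lou, Cal → queue [Vic, Mae, Kai, Ivy, Fay, Ben, Tao, Lou, Cal]
Visit Vic; enqueue Jae → queue [Mae, Kai, Ivy, Fay, Ben, Tao, Lou, Cal, Jae]
Visit Mae; enqueue Ada → queue [Kai, Ivy, Fay, Ben, Tao, Lou, Cal, Jae, Ada]
Visit Kai; enqueue Xiu → queue [Ivy, Fay, Ben, Tao, Lou, Cal, Jae, Ada, Xiu]
Visit Ivy → queue [Fay, Ben, Tao, Lou, Cal, Jae, Ada, Xiu]
Visit Fay → queue [Ben, Tao, Lou, Cal, Jae, Ada, Xiu]
Visit Ben; enqueue Cyd → queue [Tao, Lou, Cal, Jae, Ada, Xiu, Cyd]
Visit Tao → queue [Lou, Cal, Jae, Ada, Xiu, Cyd]
Visit Lou; enqueue Eli → queue [Cal, Jae, Ada, Xiu, Cyd, Eli]
Visit Cal; enqueue Yul → queue [Jae, Ada, Xiu, Cyd, Eli, Yul]
Visit Jae; enqueue Omar → queue [Ada, Xiu, Cyd, Eli, Yul, Omar]
Visit Ada → queue [Xiu, Cyd, Eli, Yul, Omar]
Visit Xiu → queue [Cyd, Eli, Yul, Omar]
Visit Cyd → queue [Eli, Yul, Omar]
Visit Eli → queue [Yul, Omar]
Visit Yul → queue [Omar]
Visit Omar → queue []

Rex Zoe Vic Mae Kai Ivy Fay Ben Tao Lou Cal Jae Ada Xiu Cyd Eli Yul Omar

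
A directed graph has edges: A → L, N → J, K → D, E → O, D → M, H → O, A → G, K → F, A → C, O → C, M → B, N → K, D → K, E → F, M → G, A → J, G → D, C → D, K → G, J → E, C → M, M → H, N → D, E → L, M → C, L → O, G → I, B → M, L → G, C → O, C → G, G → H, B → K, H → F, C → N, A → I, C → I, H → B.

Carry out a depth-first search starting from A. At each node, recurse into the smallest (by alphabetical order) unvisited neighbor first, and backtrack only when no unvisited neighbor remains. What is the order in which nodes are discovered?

Visit A
A → C
C → D
D → K
K → F
K → G
G → H
H → B
B → M
H → O
G → I
C → N
N → J
J → E
E → L

A -> C -> D -> K -> F -> G -> H -> B -> M -> O -> I -> N -> J -> E -> L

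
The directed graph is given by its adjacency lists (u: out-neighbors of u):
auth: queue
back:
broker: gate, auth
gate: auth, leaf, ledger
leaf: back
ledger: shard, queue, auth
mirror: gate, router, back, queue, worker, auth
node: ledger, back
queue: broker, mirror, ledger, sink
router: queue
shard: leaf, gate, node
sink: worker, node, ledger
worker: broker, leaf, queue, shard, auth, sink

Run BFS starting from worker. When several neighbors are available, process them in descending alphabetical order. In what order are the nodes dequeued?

Visit worker; enqueue sink, shard, queue, leaf, broker, auth → queue [sink, shard, queue, leaf, broker, auth]
Visit sink; enqueue node, ledger → queue [shard, queue, leaf, broker, auth, node, ledger]
Visit shard; enqueue gate → queue [queue, leaf, broker, auth, node, ledger, gate]
Visit queue; enqueue mirror → queue [leaf, broker, auth, node, ledger, gate, mirror]
Visit leaf; enqueue back → queue [broker, auth, node, ledger, gate, mirror, back]
Visit broker → queue [auth, node, ledger, gate, mirror, back]
Visit auth → queue [node, ledger, gate, mirror, back]
Visit node → queue [ledger, gate, mirror, back]
Visit ledger → queue [gate, mirror, back]
Visit gate → queue [mirror, back]
Visit mirror; enqueue router → queue [back, router]
Visit back → queue [router]
Visit router → queue []

worker, sink, shard, queue, leaf, broker, auth, node, ledger, gate, mirror, back, router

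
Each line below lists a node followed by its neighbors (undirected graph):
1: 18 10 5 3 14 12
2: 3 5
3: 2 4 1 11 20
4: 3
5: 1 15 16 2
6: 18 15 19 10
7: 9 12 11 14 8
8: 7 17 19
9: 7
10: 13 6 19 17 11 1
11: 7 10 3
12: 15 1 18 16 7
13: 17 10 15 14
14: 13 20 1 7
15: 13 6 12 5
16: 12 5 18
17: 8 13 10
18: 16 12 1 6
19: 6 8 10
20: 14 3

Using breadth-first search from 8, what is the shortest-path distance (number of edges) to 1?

3

Level 0: 8
Level 1: 7, 17, 19
Level 2: 6, 9, 10, 11, 12, 13, 14
Level 3: 1, 3, 15, 16, 18, 20
Level 4: 2, 4, 5
1 first appears at level 3.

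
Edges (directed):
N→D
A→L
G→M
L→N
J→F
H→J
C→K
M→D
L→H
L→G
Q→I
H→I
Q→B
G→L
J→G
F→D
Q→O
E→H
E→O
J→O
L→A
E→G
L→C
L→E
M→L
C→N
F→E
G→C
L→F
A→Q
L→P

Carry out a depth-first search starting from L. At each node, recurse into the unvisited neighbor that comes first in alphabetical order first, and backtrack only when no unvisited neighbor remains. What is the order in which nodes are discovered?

Visit L
L → A
A → Q
Q → B
Q → I
Q → O
L → C
C → K
C → N
N → D
L → E
E → G
G → M
E → H
H → J
J → F
L → P

L → A → Q → B → I → O → C → K → N → D → E → G → M → H → J → F → P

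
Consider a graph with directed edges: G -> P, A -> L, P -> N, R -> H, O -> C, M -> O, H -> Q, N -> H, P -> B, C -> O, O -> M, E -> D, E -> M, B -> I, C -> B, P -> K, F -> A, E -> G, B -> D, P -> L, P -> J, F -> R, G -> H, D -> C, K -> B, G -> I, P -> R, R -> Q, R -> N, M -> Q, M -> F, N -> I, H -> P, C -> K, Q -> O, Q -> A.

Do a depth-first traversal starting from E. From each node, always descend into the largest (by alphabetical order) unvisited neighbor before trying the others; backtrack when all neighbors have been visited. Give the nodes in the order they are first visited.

E, M, Q, O, C, K, B, I, D, A, L, F, R, N, H, P, J, G

Visit E
E → M
M → Q
Q → O
O → C
C → K
K → B
B → I
B → D
Q → A
A → L
M → F
F → R
R → N
N → H
H → P
P → J
E → G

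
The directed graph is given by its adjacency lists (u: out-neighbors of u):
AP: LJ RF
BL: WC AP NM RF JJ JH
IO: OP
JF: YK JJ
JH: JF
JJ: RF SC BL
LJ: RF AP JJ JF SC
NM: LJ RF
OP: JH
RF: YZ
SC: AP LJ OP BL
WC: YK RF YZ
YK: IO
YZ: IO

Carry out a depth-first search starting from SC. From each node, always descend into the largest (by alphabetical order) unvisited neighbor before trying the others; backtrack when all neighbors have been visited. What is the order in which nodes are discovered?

SC, OP, JH, JF, YK, IO, JJ, RF, YZ, BL, WC, NM, LJ, AP

Visit SC
SC → OP
OP → JH
JH → JF
JF → YK
YK → IO
JF → JJ
JJ → RF
RF → YZ
JJ → BL
BL → WC
BL → NM
NM → LJ
LJ → AP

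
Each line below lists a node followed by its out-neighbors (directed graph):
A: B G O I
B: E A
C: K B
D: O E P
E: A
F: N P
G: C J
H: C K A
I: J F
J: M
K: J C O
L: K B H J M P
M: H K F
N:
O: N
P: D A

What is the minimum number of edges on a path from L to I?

3

Level 0: L
Level 1: B, H, J, K, M, P
Level 2: A, C, D, E, F, O
Level 3: G, I, N
I first appears at level 3.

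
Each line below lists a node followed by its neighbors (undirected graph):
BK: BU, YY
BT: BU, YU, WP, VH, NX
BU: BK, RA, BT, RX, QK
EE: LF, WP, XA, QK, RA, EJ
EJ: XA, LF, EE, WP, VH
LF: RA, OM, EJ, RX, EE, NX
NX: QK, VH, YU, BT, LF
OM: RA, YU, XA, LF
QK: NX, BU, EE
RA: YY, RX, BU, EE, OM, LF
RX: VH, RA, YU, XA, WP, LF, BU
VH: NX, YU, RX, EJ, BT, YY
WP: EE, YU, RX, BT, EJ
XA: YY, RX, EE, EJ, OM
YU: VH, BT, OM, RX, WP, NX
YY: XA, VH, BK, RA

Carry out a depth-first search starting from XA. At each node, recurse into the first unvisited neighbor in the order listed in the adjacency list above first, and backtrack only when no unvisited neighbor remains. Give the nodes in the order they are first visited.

XA YY VH NX QK BU BK RA RX YU BT WP EE LF OM EJ

Visit XA
XA → YY
YY → VH
VH → NX
NX → QK
QK → BU
BU → BK
BU → RA
RA → RX
RX → YU
YU → BT
BT → WP
WP → EE
EE → LF
LF → OM
LF → EJ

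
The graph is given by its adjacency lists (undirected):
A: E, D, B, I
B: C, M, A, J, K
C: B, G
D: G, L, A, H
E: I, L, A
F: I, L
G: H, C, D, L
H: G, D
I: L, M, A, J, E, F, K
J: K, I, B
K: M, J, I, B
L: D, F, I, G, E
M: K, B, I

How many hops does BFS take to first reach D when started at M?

Level 0: M
Level 1: B, I, K
Level 2: A, C, E, F, J, L
Level 3: D, G
Level 4: H
D first appears at level 3.

3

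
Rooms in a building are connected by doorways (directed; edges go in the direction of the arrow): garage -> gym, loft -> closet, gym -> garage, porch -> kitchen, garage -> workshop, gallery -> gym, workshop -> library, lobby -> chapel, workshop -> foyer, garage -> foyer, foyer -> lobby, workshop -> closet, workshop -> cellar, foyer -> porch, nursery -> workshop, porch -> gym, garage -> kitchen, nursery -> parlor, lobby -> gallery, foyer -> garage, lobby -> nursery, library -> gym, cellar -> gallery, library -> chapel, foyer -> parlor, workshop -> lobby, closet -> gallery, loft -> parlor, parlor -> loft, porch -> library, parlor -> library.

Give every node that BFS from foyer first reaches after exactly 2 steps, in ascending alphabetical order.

chapel, gallery, gym, kitchen, library, loft, nursery, workshop

Level 0: foyer
Level 1: garage, lobby, parlor, porch
Level 2: chapel, gallery, gym, kitchen, library, loft, nursery, workshop
Level 3: cellar, closet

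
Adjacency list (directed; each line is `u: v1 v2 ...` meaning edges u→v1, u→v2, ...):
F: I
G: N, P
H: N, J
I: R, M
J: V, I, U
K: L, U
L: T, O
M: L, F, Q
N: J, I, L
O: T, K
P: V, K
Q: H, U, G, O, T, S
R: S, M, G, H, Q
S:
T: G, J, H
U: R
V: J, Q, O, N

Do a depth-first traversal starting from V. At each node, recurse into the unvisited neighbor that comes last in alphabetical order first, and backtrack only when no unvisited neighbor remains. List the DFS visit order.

Visit V
V → Q
Q → U
U → R
R → S
R → M
M → L
L → T
T → J
J → I
T → H
H → N
T → G
G → P
P → K
L → O
M → F

V Q U R S M L T J I H N G P K O F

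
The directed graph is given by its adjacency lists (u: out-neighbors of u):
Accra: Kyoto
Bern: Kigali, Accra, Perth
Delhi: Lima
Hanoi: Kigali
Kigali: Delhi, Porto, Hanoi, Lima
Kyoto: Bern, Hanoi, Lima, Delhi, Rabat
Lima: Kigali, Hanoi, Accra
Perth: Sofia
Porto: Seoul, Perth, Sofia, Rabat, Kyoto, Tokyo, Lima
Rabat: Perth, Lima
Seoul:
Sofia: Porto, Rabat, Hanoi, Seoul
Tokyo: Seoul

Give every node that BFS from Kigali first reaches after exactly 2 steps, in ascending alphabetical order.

Accra, Kyoto, Perth, Rabat, Seoul, Sofia, Tokyo

Level 0: Kigali
Level 1: Delhi, Hanoi, Lima, Porto
Level 2: Accra, Kyoto, Perth, Rabat, Seoul, Sofia, Tokyo
Level 3: Bern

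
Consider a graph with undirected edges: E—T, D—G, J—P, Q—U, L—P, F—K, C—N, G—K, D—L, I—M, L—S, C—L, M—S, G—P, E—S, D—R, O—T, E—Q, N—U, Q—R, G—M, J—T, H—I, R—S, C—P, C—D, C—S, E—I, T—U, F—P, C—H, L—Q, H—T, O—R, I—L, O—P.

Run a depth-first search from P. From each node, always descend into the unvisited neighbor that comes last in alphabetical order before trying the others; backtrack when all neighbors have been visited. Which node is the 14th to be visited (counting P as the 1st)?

Visit P
P → O
O → T
T → U
U → Q
Q → R
R → S
S → M
M → I
I → L
L → D
D → G
G → K
K → F
D → C
C → N
C → H
I → E
T → J

Visit order: P, O, T, U, Q, R, S, M, I, L, D, G, K, F, C, N, H, E, J

F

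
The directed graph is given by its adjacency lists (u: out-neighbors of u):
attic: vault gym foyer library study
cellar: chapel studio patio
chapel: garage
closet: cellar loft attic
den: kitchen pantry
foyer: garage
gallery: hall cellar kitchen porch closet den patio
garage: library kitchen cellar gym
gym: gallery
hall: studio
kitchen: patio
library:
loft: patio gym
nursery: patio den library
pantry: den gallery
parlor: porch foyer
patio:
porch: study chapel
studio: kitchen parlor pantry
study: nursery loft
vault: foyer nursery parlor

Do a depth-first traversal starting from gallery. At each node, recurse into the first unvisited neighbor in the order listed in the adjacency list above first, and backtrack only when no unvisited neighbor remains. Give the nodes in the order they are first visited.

Visit gallery
gallery → hall
hall → studio
studio → kitchen
kitchen → patio
studio → parlor
parlor → porch
porch → study
study → nursery
nursery → den
den → pantry
nursery → library
study → loft
loft → gym
porch → chapel
chapel → garage
garage → cellar
parlor → foyer
gallery → closet
closet → attic
attic → vault

gallery, hall, studio, kitchen, patio, parlor, porch, study, nursery, den, pantry, library, loft, gym, chapel, garage, cellar, foyer, closet, attic, vault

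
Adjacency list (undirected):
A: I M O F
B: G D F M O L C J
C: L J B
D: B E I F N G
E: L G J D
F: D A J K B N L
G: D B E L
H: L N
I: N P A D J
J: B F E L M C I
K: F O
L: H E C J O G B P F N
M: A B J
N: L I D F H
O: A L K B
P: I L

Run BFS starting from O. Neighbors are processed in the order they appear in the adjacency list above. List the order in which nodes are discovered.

O → A → L → K → B → I → M → F → H → E → C → J → G → P → N → D

Visit O; enqueue A, L, K, B → queue [A, L, K, B]
Visit A; enqueue I, M, F → queue [L, K, B, I, M, F]
Visit L; enqueue H, E, C, J, G, P, N → queue [K, B, I, M, F, H, E, C, J, G, P, N]
Visit K → queue [B, I, M, F, H, E, C, J, G, P, N]
Visit B; enqueue D → queue [I, M, F, H, E, C, J, G, P, N, D]
Visit I → queue [M, F, H, E, C, J, G, P, N, D]
Visit M → queue [F, H, E, C, J, G, P, N, D]
Visit F → queue [H, E, C, J, G, P, N, D]
Visit H → queue [E, C, J, G, P, N, D]
Visit E → queue [C, J, G, P, N, D]
Visit C → queue [J, G, P, N, D]
Visit J → queue [G, P, N, D]
Visit G → queue [P, N, D]
Visit P → queue [N, D]
Visit N → queue [D]
Visit D → queue []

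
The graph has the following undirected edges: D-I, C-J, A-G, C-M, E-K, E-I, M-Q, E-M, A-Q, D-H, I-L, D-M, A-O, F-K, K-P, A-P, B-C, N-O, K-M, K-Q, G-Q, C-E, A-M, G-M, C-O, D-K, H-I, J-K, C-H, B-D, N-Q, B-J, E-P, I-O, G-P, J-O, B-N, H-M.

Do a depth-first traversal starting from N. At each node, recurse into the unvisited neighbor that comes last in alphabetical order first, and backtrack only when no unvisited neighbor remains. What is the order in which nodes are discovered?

N, Q, M, K, P, G, A, O, J, C, H, I, L, E, D, B, F

Visit N
N → Q
Q → M
M → K
K → P
P → G
G → A
A → O
O → J
J → C
C → H
H → I
I → L
I → E
I → D
D → B
K → F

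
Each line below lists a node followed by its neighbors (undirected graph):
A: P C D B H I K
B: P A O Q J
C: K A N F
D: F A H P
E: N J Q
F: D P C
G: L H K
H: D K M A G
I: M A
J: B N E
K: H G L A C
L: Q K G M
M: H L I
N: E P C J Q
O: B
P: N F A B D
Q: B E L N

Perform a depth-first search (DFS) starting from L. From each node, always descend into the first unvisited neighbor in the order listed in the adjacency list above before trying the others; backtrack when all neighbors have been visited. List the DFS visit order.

L Q B P N E J C K H D F A I M G O

Visit L
L → Q
Q → B
B → P
P → N
N → E
E → J
N → C
C → K
K → H
H → D
D → F
D → A
A → I
I → M
H → G
B → O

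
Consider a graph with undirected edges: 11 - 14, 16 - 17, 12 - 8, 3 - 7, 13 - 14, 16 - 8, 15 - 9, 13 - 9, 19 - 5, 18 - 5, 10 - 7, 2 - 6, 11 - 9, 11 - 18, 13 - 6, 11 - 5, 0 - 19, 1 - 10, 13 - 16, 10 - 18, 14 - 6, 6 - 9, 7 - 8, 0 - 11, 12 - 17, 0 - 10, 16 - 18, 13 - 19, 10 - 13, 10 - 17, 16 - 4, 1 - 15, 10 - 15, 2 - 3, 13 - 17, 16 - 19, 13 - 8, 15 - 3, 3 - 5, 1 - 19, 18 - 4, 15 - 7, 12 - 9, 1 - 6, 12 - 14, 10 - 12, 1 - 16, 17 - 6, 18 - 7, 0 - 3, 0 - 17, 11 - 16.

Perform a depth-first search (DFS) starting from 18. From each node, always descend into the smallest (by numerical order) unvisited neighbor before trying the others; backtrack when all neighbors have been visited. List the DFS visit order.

Visit 18
18 → 4
4 → 16
16 → 1
1 → 6
6 → 2
2 → 3
3 → 0
0 → 10
10 → 7
7 → 8
8 → 12
12 → 9
9 → 11
11 → 5
5 → 19
19 → 13
13 → 14
13 → 17
9 → 15

18, 4, 16, 1, 6, 2, 3, 0, 10, 7, 8, 12, 9, 11, 5, 19, 13, 14, 17, 15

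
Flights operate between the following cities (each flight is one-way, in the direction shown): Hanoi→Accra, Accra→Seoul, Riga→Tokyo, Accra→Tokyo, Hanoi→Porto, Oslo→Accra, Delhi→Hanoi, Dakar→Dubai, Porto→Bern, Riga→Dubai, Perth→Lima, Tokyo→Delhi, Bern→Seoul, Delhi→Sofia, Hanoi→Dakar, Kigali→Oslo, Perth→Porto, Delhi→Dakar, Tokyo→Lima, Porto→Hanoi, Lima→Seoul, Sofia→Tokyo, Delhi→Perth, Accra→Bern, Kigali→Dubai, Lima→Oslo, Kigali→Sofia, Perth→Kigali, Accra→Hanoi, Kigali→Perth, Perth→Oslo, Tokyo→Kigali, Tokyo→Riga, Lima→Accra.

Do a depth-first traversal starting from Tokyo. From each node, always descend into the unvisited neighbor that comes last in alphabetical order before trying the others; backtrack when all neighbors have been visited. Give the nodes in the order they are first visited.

Tokyo -> Riga -> Dubai -> Lima -> Seoul -> Oslo -> Accra -> Hanoi -> Porto -> Bern -> Dakar -> Kigali -> Sofia -> Perth -> Delhi

Visit Tokyo
Tokyo → Riga
Riga → Dubai
Tokyo → Lima
Lima → Seoul
Lima → Oslo
Oslo → Accra
Accra → Hanoi
Hanoi → Porto
Porto → Bern
Hanoi → Dakar
Tokyo → Kigali
Kigali → Sofia
Kigali → Perth
Tokyo → Delhi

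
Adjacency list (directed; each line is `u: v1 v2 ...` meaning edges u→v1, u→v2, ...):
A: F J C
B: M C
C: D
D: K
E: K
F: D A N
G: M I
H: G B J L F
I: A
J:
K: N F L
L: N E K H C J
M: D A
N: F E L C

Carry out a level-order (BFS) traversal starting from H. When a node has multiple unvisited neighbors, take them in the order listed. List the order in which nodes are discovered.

H → G → B → J → L → F → M → I → C → N → E → K → D → A

Visit H; enqueue G, B, J, L, F → queue [G, B, J, L, F]
Visit G; enqueue M, I → queue [B, J, L, F, M, I]
Visit B; enqueue C → queue [J, L, F, M, I, C]
Visit J → queue [L, F, M, I, C]
Visit L; enqueue N, E, K → queue [F, M, I, C, N, E, K]
Visit F; enqueue D, A → queue [M, I, C, N, E, K, D, A]
Visit M → queue [I, C, N, E, K, D, A]
Visit I → queue [C, N, E, K, D, A]
Visit C → queue [N, E, K, D, A]
Visit N → queue [E, K, D, A]
Visit E → queue [K, D, A]
Visit K → queue [D, A]
Visit D → queue [A]
Visit A → queue []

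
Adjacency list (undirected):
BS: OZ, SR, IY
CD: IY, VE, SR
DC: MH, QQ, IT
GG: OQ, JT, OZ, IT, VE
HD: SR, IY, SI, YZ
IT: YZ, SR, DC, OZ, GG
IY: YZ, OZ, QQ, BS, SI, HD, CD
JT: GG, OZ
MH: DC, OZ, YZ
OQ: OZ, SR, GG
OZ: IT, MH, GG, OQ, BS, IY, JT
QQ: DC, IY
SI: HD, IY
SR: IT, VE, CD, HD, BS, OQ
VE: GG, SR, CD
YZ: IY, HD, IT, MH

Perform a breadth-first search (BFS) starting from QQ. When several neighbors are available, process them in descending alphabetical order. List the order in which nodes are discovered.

Visit QQ; enqueue IY, DC → queue [IY, DC]
Visit IY; enqueue YZ, SI, OZ, HD, CD, BS → queue [DC, YZ, SI, OZ, HD, CD, BS]
Visit DC; enqueue MH, IT → queue [YZ, SI, OZ, HD, CD, BS, MH, IT]
Visit YZ → queue [SI, OZ, HD, CD, BS, MH, IT]
Visit SI → queue [OZ, HD, CD, BS, MH, IT]
Visit OZ; enqueue OQ, JT, GG → queue [HD, CD, BS, MH, IT, OQ, JT, GG]
Visit HD; enqueue SR → queue [CD, BS, MH, IT, OQ, JT, GG, SR]
Visit CD; enqueue VE → queue [BS, MH, IT, OQ, JT, GG, SR, VE]
Visit BS → queue [MH, IT, OQ, JT, GG, SR, VE]
Visit MH → queue [IT, OQ, JT, GG, SR, VE]
Visit IT → queue [OQ, JT, GG, SR, VE]
Visit OQ → queue [JT, GG, SR, VE]
Visit JT → queue [GG, SR, VE]
Visit GG → queue [SR, VE]
Visit SR → queue [VE]
Visit VE → queue []

QQ -> IY -> DC -> YZ -> SI -> OZ -> HD -> CD -> BS -> MH -> IT -> OQ -> JT -> GG -> SR -> VE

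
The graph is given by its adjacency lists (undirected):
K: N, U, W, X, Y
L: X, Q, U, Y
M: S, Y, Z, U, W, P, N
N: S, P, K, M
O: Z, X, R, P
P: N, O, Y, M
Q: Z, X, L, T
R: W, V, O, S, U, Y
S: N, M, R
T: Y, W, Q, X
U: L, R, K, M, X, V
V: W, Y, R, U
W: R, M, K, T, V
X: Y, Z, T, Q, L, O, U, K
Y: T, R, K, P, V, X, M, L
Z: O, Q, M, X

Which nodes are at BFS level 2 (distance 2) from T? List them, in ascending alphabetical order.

K, L, M, O, P, R, U, V, Z

Level 0: T
Level 1: Q, W, X, Y
Level 2: K, L, M, O, P, R, U, V, Z
Level 3: N, S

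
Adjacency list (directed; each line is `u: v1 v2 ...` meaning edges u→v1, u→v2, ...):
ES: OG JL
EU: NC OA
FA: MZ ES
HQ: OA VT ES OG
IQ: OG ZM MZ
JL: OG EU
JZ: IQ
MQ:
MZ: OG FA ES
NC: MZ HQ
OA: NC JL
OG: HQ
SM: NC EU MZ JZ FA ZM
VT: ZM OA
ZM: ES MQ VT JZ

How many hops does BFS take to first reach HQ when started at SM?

2

Level 0: SM
Level 1: EU, FA, JZ, MZ, NC, ZM
Level 2: ES, HQ, IQ, MQ, OA, OG, VT
Level 3: JL
HQ first appears at level 2.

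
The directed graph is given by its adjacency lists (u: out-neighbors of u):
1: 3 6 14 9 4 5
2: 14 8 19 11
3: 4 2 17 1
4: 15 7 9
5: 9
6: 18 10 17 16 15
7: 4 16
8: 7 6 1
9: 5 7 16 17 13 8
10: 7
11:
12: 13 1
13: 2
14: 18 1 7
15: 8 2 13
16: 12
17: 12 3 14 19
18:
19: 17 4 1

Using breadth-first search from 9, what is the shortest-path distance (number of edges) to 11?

3

Level 0: 9
Level 1: 5, 7, 8, 13, 16, 17
Level 2: 1, 2, 3, 4, 6, 12, 14, 19
Level 3: 10, 11, 15, 18
11 first appears at level 3.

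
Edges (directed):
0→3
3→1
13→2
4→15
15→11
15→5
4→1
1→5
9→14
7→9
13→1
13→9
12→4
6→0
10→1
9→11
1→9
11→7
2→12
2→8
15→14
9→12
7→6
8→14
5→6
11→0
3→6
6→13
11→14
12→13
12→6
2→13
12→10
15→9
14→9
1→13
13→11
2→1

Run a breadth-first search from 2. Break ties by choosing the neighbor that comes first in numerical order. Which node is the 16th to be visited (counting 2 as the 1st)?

3

Visit 2; enqueue 1, 8, 12, 13 → queue [1, 8, 12, 13]
Visit 1; enqueue 5, 9 → queue [8, 12, 13, 5, 9]
Visit 8; enqueue 14 → queue [12, 13, 5, 9, 14]
Visit 12; enqueue 4, 6, 10 → queue [13, 5, 9, 14, 4, 6, 10]
Visit 13; enqueue 11 → queue [5, 9, 14, 4, 6, 10, 11]
Visit 5 → queue [9, 14, 4, 6, 10, 11]
Visit 9 → queue [14, 4, 6, 10, 11]
Visit 14 → queue [4, 6, 10, 11]
Visit 4; enqueue 15 → queue [6, 10, 11, 15]
Visit 6; enqueue 0 → queue [10, 11, 15, 0]
Visit 10 → queue [11, 15, 0]
Visit 11; enqueue 7 → queue [15, 0, 7]
Visit 15 → queue [0, 7]
Visit 0; enqueue 3 → queue [7, 3]
Visit 7 → queue [3]
Visit 3 → queue []

Visit order: 2, 1, 8, 12, 13, 5, 9, 14, 4, 6, 10, 11, 15, 0, 7, 3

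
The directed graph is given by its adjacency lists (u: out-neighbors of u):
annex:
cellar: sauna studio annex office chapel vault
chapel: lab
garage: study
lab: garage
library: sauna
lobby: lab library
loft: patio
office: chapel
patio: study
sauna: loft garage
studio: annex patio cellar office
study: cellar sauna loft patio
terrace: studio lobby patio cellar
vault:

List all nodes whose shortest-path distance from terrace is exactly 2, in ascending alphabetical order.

annex, chapel, lab, library, office, sauna, study, vault

Level 0: terrace
Level 1: cellar, lobby, patio, studio
Level 2: annex, chapel, lab, library, office, sauna, study, vault
Level 3: garage, loft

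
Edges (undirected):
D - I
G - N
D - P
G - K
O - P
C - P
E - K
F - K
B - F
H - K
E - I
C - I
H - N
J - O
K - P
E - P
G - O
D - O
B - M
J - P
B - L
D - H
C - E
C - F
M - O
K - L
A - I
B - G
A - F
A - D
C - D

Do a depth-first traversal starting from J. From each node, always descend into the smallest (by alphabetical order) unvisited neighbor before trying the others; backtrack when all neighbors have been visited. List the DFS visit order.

Visit J
J → O
O → D
D → A
A → F
F → B
B → G
G → K
K → E
E → C
C → I
C → P
K → H
H → N
K → L
B → M

J, O, D, A, F, B, G, K, E, C, I, P, H, N, L, M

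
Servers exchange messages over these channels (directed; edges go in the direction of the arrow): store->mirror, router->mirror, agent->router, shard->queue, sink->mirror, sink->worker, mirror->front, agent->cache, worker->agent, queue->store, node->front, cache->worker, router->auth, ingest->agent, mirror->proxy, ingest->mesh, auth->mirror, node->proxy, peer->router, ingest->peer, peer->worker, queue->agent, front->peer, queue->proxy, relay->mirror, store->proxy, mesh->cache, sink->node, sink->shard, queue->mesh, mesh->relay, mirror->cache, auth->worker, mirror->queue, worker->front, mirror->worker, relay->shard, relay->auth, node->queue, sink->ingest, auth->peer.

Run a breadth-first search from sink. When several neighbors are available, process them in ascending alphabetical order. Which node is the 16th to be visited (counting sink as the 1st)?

store

Visit sink; enqueue ingest, mirror, node, shard, worker → queue [ingest, mirror, node, shard, worker]
Visit ingest; enqueue agent, mesh, peer → queue [mirror, node, shard, worker, agent, mesh, peer]
Visit mirror; enqueue cache, front, proxy, queue → queue [node, shard, worker, agent, mesh, peer, cache, front, proxy, queue]
Visit node → queue [shard, worker, agent, mesh, peer, cache, front, proxy, queue]
Visit shard → queue [worker, agent, mesh, peer, cache, front, proxy, queue]
Visit worker → queue [agent, mesh, peer, cache, front, proxy, queue]
Visit agent; enqueue router → queue [mesh, peer, cache, front, proxy, queue, router]
Visit mesh; enqueue relay → queue [peer, cache, front, proxy, queue, router, relay]
Visit peer → queue [cache, front, proxy, queue, router, relay]
Visit cache → queue [front, proxy, queue, router, relay]
Visit front → queue [proxy, queue, router, relay]
Visit proxy → queue [queue, router, relay]
Visit queue; enqueue store → queue [router, relay, store]
Visit router; enqueue auth → queue [relay, store, auth]
Visit relay → queue [store, auth]
Visit store → queue [auth]
Visit auth → queue []

Visit order: sink, ingest, mirror, node, shard, worker, agent, mesh, peer, cache, front, proxy, queue, router, relay, store, auth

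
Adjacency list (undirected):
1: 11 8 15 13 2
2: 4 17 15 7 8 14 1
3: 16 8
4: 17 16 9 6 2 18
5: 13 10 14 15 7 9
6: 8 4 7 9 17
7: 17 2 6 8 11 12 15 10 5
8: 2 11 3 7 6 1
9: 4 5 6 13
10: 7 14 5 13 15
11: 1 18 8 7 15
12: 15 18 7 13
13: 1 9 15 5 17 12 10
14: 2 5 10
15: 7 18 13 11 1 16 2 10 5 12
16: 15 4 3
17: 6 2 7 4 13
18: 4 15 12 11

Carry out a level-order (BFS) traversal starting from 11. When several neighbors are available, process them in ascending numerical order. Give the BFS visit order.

11 -> 1 -> 7 -> 8 -> 15 -> 18 -> 2 -> 13 -> 5 -> 6 -> 10 -> 12 -> 17 -> 3 -> 16 -> 4 -> 14 -> 9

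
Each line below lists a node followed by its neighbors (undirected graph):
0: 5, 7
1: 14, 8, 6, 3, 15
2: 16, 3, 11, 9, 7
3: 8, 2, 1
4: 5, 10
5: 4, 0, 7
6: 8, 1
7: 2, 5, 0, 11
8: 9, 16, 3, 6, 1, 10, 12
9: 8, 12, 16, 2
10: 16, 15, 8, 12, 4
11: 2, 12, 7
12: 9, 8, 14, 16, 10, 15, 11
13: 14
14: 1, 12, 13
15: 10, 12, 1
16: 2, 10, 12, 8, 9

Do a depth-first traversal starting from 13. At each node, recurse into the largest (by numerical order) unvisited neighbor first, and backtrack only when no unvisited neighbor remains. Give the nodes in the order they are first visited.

Visit 13
13 → 14
14 → 12
12 → 16
16 → 10
10 → 15
15 → 1
1 → 8
8 → 9
9 → 2
2 → 11
11 → 7
7 → 5
5 → 4
5 → 0
2 → 3
8 → 6

13, 14, 12, 16, 10, 15, 1, 8, 9, 2, 11, 7, 5, 4, 0, 3, 6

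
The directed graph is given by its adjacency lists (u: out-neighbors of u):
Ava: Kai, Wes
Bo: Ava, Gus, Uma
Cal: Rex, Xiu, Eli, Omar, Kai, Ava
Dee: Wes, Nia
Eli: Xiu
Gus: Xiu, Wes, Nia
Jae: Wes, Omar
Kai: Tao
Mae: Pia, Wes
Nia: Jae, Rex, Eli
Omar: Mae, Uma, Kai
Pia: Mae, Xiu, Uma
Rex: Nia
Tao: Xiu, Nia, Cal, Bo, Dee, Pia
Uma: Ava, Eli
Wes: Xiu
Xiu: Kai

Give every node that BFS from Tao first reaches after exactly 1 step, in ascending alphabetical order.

Bo, Cal, Dee, Nia, Pia, Xiu

Level 0: Tao
Level 1: Bo, Cal, Dee, Nia, Pia, Xiu
Level 2: Ava, Eli, Gus, Jae, Kai, Mae, Omar, Rex, Uma, Wes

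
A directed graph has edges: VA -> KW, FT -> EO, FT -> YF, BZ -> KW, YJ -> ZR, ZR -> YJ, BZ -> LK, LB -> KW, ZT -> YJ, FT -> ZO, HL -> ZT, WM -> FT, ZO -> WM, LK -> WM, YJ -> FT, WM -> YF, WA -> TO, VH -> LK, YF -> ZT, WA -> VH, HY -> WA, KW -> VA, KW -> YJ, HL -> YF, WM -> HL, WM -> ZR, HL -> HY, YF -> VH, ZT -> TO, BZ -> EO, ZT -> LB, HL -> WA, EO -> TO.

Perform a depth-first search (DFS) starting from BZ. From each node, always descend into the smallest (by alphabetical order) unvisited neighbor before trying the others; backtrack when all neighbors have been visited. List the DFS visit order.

Visit BZ
BZ → EO
EO → TO
BZ → KW
KW → VA
KW → YJ
YJ → FT
FT → YF
YF → VH
VH → LK
LK → WM
WM → HL
HL → HY
HY → WA
HL → ZT
ZT → LB
WM → ZR
FT → ZO

BZ, EO, TO, KW, VA, YJ, FT, YF, VH, LK, WM, HL, HY, WA, ZT, LB, ZR, ZO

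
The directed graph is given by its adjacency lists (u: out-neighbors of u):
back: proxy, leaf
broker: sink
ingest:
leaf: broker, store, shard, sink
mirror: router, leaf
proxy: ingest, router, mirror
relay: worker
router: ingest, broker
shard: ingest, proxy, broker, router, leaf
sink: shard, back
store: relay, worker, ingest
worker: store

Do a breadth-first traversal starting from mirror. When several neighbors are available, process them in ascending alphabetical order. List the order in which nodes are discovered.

mirror leaf router broker shard sink store ingest proxy back relay worker

Visit mirror; enqueue leaf, router → queue [leaf, router]
Visit leaf; enqueue broker, shard, sink, store → queue [router, broker, shard, sink, store]
Visit router; enqueue ingest → queue [broker, shard, sink, store, ingest]
Visit broker → queue [shard, sink, store, ingest]
Visit shard; enqueue proxy → queue [sink, store, ingest, proxy]
Visit sink; enqueue back → queue [store, ingest, proxy, back]
Visit store; enqueue relay, worker → queue [ingest, proxy, back, relay, worker]
Visit ingest → queue [proxy, back, relay, worker]
Visit proxy → queue [back, relay, worker]
Visit back → queue [relay, worker]
Visit relay → queue [worker]
Visit worker → queue []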